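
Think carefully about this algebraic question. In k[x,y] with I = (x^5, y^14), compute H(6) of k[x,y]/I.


k[x,y], I = (x^5, y^14), d = 6
Need i < 5 and d-i < 14.
Range: 0 <= i <= 4.
H(6) = 5


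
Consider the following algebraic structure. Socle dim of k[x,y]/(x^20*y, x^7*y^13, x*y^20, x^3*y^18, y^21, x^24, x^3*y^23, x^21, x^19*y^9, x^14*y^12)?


Socle = ann(m) = span of standard monomials u with x*u, y*u in I (staircase corners).
Redundant generators: x^24, x^3*y^23
Minimal generators: x^21, x^20*y, x^19*y^9, x^14*y^12, x^7*y^13, x^3*y^18, x*y^20, y^21
Corners: y^20, x^2y^19, x^6y^17, x^13y^12, x^18y^11, x^19y^8, x^20
Socle dim=7


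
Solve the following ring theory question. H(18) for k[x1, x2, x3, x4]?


C(d+n-1,n-1)=C(21,3)=1330


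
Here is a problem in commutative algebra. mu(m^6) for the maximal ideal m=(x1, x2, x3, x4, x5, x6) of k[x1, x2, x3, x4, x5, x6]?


Graded Nakayama: mu(m^d) = dim_k (m^d/m^(d+1)) = #degree-6 monomials in 6 vars
C(n+d-1,d)=C(11,6)=462


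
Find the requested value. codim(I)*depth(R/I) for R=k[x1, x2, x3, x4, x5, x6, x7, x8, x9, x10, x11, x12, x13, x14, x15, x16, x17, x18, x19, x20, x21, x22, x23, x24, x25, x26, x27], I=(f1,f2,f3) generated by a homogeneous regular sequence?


codim=3, depth=dim(R/I)=27-3=24
Product=3*24=72


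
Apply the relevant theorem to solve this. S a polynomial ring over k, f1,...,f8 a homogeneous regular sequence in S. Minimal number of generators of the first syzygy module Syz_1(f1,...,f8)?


Regular sequence => Koszul complex is the minimal free resolution.
Syz_1 minimally generated by Koszul relations f_i*e_j - f_j*e_i (i<j): mu(Syz_1) = beta_2 = C(m,2) = m(m-1)/2
m=8
8*7/2 = 28


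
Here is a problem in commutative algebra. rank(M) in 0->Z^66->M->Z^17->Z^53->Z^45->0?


Alt sum=0:
(-1)^0*66 + (-1)^1*? + (-1)^2*17 + (-1)^3*53 + (-1)^4*45=0
rank(M)=75


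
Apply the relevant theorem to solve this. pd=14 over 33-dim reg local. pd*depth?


pd+depth=33
depth=33-14=19
pd*depth=14*19=266


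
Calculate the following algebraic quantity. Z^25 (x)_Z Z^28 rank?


rank(M(x)N) = rank(M)*rank(N)
25*28 = 700


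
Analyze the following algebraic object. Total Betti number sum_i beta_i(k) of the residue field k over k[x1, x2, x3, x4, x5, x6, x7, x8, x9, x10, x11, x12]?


Koszul resolution: beta_i(k)=C(n,i), n=12
sum_i C(12,i) = 2^12 = 4096


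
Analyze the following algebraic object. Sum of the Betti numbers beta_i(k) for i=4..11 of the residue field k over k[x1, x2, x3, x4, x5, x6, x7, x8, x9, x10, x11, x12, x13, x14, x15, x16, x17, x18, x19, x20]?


Koszul resolution: beta_i(k)=C(n,i), n=20
C(20,4)=4845, C(20,5)=15504, C(20,6)=38760, C(20,7)=77520, C(20,8)=125970, C(20,9)=167960, C(20,10)=184756, C(20,11)=167960
Sum=783275


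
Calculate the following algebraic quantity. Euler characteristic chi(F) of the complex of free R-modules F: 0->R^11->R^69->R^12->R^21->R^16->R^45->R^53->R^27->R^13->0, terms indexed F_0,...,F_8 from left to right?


chi = sum (-1)^i * rank:
(-1)^0*11=11
(-1)^1*69=-69
(-1)^2*12=12
(-1)^3*21=-21
(-1)^4*16=16
(-1)^5*45=-45
(-1)^6*53=53
(-1)^7*27=-27
(-1)^8*13=13
chi=-57


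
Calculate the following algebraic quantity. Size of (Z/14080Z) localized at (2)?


2-primary part: 14080=2^8*55
Size=2^8=256


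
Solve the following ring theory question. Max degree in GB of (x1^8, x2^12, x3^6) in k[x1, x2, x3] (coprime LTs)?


Pure powers, coprime LTs => already GB.
Degrees: 8, 12, 6
Max=12


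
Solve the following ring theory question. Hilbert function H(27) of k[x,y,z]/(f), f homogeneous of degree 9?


C(29,2)-C(20,2)=406-190=216


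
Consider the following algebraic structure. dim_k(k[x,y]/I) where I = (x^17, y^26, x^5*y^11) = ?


k[x,y]/I, I = (x^17, y^26, x^5*y^11)
Rect: 17x26=442. Corner: (17-5)x(26-11)=180.
dim = 442-180 = 262


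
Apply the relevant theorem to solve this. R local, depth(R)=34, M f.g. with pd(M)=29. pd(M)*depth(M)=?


pd+depth=34
depth=34-29=5
pd*depth=29*5=145


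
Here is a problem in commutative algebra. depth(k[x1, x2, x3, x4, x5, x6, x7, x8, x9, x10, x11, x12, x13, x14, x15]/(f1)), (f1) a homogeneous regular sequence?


depth(R)=15
depth(R/I)=15-1=14


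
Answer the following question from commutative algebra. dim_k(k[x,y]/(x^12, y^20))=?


Basis: x^i*y^j, i<12, j<20
12*20=240


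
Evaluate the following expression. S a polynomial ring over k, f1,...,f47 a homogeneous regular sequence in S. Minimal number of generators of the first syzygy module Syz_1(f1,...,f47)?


Regular sequence => Koszul complex is the minimal free resolution.
Syz_1 minimally generated by Koszul relations f_i*e_j - f_j*e_i (i<j): mu(Syz_1) = beta_2 = C(m,2) = m(m-1)/2
m=47
47*46/2 = 1081


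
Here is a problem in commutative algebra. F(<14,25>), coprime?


gcd(14,25)=1 => F=ab-a-b=14*25-14-25=350-39=311


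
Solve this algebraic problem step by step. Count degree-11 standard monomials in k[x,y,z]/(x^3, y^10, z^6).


Need i<3, j<10, k<6 with i+j+k=11.
For each i, j ranges over max(0,11-i-5)..min(9,11-i):
  i=0: j in [6,9] -> 4
  i=1: j in [5,9] -> 5
  i=2: j in [4,9] -> 6
H(11) = 4+5+6 = 15


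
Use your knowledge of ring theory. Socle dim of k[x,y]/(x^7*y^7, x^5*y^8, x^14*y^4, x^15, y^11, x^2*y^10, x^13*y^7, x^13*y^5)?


Socle = ann(m) = span of standard monomials u with x*u, y*u in I (staircase corners).
Redundant generators: x^13*y^7
Minimal generators: x^15, x^14*y^4, x^13*y^5, x^7*y^7, x^5*y^8, x^2*y^10, y^11
Corners: xy^10, x^4y^9, x^6y^7, x^12y^6, x^13y^4, x^14y^3
Socle dim=6


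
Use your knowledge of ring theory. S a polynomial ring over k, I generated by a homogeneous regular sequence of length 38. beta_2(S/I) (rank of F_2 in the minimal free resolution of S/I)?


Regular sequence => Koszul complex is the minimal free resolution.
Syz_1 minimally generated by Koszul relations f_i*e_j - f_j*e_i (i<j): mu(Syz_1) = beta_2 = C(m,2) = m(m-1)/2
m=38
38*37/2 = 703


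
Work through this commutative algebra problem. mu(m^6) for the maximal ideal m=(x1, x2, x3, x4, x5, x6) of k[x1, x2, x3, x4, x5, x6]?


Graded Nakayama: mu(m^d) = dim_k (m^d/m^(d+1)) = #degree-6 monomials in 6 vars
C(n+d-1,d)=C(11,6)=462


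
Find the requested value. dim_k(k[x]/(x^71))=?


Basis: 1,x,...,x^70
dim=71


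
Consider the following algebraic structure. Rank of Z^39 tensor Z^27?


rank(M(x)N) = rank(M)*rank(N)
39*27 = 1053


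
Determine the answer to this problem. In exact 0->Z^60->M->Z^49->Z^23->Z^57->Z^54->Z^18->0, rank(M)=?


Alt sum=0:
(-1)^0*60 + (-1)^1*? + (-1)^2*49 + (-1)^3*23 + (-1)^4*57 + (-1)^5*54 + (-1)^6*18=0
rank(M)=107


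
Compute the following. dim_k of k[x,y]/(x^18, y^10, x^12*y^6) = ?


k[x,y]/I, I = (x^18, y^10, x^12*y^6)
Rect: 18x10=180. Corner: (18-12)x(10-6)=24.
dim = 180-24 = 156


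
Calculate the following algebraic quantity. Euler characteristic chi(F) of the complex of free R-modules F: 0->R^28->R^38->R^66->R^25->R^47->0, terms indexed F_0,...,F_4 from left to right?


chi = sum (-1)^i * rank:
(-1)^0*28=28
(-1)^1*38=-38
(-1)^2*66=66
(-1)^3*25=-25
(-1)^4*47=47
chi=78


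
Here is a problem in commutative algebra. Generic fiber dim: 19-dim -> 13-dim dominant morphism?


dim(fiber)=dim(X)-dim(Y)=19-13=6


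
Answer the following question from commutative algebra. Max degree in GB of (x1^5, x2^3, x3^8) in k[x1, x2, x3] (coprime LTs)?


Pure powers, coprime LTs => already GB.
Degrees: 5, 3, 8
Max=8


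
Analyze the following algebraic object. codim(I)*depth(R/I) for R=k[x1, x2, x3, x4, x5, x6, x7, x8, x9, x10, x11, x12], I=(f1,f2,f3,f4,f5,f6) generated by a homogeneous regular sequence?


codim=6, depth=dim(R/I)=12-6=6
Product=6*6=36


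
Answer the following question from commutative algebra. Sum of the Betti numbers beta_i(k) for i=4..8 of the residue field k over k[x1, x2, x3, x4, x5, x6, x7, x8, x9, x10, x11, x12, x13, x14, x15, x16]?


Koszul resolution: beta_i(k)=C(n,i), n=16
C(16,4)=1820, C(16,5)=4368, C(16,6)=8008, C(16,7)=11440, C(16,8)=12870
Sum=38506


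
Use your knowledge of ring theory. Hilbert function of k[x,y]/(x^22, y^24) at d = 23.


k[x,y], I = (x^22, y^24), d = 23
Need i < 22 and d-i < 24.
Range: 0 <= i <= 21.
H(23) = 22


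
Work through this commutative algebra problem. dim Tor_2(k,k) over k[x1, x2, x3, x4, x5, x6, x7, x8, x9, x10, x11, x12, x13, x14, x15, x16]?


Koszul: C(n,i)=C(16,2)=120


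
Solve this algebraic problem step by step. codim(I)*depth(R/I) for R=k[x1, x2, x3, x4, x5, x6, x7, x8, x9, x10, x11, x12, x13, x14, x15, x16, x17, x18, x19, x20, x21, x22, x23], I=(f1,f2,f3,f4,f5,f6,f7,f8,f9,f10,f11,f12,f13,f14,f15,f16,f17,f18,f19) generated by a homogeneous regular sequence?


codim=19, depth=dim(R/I)=23-19=4
Product=19*4=76


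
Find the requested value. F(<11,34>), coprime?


gcd(11,34)=1 => F=ab-a-b=11*34-11-34=374-45=329


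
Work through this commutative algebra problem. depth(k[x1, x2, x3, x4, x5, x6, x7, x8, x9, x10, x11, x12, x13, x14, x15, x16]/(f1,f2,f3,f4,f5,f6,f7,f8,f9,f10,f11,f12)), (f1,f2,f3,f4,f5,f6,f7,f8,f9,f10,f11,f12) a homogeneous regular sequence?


depth(R)=16
depth(R/I)=16-12=4


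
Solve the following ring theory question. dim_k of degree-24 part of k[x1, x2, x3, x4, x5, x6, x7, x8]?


C(d+n-1,n-1)=C(31,7)=2629575


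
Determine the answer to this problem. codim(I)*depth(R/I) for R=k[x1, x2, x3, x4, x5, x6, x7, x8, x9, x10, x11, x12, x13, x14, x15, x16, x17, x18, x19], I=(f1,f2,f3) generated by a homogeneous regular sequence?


codim=3, depth=dim(R/I)=19-3=16
Product=3*16=48


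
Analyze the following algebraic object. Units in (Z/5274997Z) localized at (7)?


Local ring = Z/2401Z.
phi(2401) = 7^3*(7-1) = 2058


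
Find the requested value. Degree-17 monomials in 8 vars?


C(d+n-1,n-1)=C(24,7)=346104


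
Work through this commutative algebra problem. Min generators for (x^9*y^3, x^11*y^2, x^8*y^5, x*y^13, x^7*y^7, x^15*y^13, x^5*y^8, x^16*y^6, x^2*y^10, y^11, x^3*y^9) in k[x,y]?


Remove redundant (divisible by others).
x*y^13 redundant.
x^16*y^6 redundant.
x^15*y^13 redundant.
Min: x^11*y^2, x^9*y^3, x^8*y^5, x^7*y^7, x^5*y^8, x^3*y^9, x^2*y^10, y^11
Count=8


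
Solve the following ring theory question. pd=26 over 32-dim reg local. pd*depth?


pd+depth=32
depth=32-26=6
pd*depth=26*6=156


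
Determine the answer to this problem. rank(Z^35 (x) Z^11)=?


rank(M(x)N) = rank(M)*rank(N)
35*11 = 385


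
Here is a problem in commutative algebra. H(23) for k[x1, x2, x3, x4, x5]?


C(d+n-1,n-1)=C(27,4)=17550


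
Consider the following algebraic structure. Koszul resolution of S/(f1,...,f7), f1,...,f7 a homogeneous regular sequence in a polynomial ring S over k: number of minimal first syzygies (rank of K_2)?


Regular sequence => Koszul complex is the minimal free resolution.
Syz_1 minimally generated by Koszul relations f_i*e_j - f_j*e_i (i<j): mu(Syz_1) = beta_2 = C(m,2) = m(m-1)/2
m=7
7*6/2 = 21


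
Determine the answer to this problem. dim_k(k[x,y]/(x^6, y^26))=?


Basis: x^i*y^j, i<6, j<26
6*26=156


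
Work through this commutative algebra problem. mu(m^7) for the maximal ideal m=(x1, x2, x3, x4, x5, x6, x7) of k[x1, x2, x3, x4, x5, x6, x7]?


Graded Nakayama: mu(m^d) = dim_k (m^d/m^(d+1)) = #degree-7 monomials in 7 vars
C(n+d-1,d)=C(13,7)=1716


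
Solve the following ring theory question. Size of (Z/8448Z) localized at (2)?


2-primary part: 8448=2^8*33
Size=2^8=256


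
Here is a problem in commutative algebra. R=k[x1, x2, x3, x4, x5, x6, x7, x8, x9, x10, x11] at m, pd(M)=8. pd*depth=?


pd+depth=11
depth=11-8=3
pd*depth=8*3=24


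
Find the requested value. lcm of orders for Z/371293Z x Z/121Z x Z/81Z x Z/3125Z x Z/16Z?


Exponent = lcm of the cyclic orders; pairwise coprime => product.
13^5*11^2*3^4*5^5*2^4=371293*121*81*3125*16=181952134650000


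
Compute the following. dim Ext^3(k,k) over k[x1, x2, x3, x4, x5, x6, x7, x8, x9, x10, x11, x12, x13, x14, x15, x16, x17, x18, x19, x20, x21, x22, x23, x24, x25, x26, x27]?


C(n,i)=C(27,3)=2925


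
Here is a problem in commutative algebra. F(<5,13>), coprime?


gcd(5,13)=1 => F=ab-a-b=5*13-5-13=65-18=47


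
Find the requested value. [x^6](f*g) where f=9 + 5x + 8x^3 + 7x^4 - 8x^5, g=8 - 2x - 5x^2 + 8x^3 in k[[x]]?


[x^6] = sum a_i*b_j, i+j=6
  8*8=64
  7*-5=-35
  -8*-2=16
Sum=45


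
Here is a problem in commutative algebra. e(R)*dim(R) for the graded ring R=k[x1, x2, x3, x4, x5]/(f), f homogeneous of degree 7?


e(R)=deg(f)=7, dim(R)=5-1=4
e*dim=7*4=28


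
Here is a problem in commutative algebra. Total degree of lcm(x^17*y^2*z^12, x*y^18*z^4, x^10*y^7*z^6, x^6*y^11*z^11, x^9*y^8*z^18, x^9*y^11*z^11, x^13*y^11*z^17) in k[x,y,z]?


lcm = componentwise max:
x: max(17,1,10,6,9,9,13)=17
y: max(2,18,7,11,8,11,11)=18
z: max(12,4,6,11,18,11,17)=18
Total=17+18+18=53


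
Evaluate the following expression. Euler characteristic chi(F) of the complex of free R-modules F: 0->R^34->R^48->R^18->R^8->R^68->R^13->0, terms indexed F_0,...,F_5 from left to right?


chi = sum (-1)^i * rank:
(-1)^0*34=34
(-1)^1*48=-48
(-1)^2*18=18
(-1)^3*8=-8
(-1)^4*68=68
(-1)^5*13=-13
chi=51


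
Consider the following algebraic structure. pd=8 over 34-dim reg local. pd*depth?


pd+depth=34
depth=34-8=26
pd*depth=8*26=208


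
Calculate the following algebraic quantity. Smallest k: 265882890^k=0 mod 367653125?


265882890^k mod 367653125:
k=1: 265882890
k=2: 282473975
k=3: 257850250
k=4: 234097500
k=5: 210087500
k=6: 0
First zero at k = 6


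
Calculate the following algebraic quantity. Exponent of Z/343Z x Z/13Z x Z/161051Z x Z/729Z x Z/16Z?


Exponent = lcm of the cyclic orders; pairwise coprime => product.
7^3*13^1*11^5*3^6*2^4=343*13*161051*729*16=8376226434576


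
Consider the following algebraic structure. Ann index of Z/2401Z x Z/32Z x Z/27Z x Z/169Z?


Exponent = lcm of the cyclic orders; pairwise coprime => product.
7^4*2^5*3^3*13^2=2401*32*27*169=350584416


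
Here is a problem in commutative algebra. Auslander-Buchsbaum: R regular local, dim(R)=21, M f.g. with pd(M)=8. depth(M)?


pd+depth=depth(R)=21
depth=21-8=13


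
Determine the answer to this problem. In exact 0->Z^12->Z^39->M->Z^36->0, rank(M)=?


Alt sum=0:
(-1)^0*12 + (-1)^1*39 + (-1)^2*? + (-1)^3*36=0
rank(M)=63


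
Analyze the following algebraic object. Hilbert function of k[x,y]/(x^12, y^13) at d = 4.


k[x,y], I = (x^12, y^13), d = 4
Need i < 12 and d-i < 13.
Range: 0 <= i <= 4.
H(4) = 5


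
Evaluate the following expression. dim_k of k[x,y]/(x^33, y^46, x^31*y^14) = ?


k[x,y]/I, I = (x^33, y^46, x^31*y^14)
Rect: 33x46=1518. Corner: (33-31)x(46-14)=64.
dim = 1518-64 = 1454


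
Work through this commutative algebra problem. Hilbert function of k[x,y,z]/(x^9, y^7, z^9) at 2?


Need i<9, j<7, k<9 with i+j+k=2.
For each i, j ranges over max(0,2-i-8)..min(6,2-i):
  i=0: j in [0,2] -> 3
  i=1: j in [0,1] -> 2
  i=2: j in [0,0] -> 1
H(2) = 3+2+1 = 6


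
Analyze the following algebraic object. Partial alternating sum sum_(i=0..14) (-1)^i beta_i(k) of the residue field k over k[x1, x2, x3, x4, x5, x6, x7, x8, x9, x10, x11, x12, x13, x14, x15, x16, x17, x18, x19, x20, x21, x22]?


Koszul resolution: beta_i(k)=C(n,i), n=22
sum_(i=0..p) (-1)^i C(n,i) = (-1)^p C(n-1,p)
(-1)^14*C(21,14) = (-1)^14*116280 = 116280


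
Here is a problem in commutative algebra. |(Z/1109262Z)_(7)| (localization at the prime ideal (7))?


7-primary part: 1109262=7^5*66
Size=7^5=16807


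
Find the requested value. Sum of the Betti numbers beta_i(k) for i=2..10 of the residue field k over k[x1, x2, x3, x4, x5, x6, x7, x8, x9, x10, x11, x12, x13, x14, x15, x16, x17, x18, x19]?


Koszul resolution: beta_i(k)=C(n,i), n=19
C(19,2)=171, C(19,3)=969, C(19,4)=3876, C(19,5)=11628, C(19,6)=27132, C(19,7)=50388, C(19,8)=75582, C(19,9)=92378, C(19,10)=92378
Sum=354502


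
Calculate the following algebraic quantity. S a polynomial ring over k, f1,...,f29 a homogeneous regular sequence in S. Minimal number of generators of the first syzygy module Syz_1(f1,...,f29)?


Regular sequence => Koszul complex is the minimal free resolution.
Syz_1 minimally generated by Koszul relations f_i*e_j - f_j*e_i (i<j): mu(Syz_1) = beta_2 = C(m,2) = m(m-1)/2
m=29
29*28/2 = 406


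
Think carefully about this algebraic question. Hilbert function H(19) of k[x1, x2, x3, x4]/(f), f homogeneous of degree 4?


C(22,3)-C(18,3)=1540-816=724


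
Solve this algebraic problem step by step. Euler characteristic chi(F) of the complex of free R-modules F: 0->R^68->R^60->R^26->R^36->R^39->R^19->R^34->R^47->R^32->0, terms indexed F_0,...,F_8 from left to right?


chi = sum (-1)^i * rank:
(-1)^0*68=68
(-1)^1*60=-60
(-1)^2*26=26
(-1)^3*36=-36
(-1)^4*39=39
(-1)^5*19=-19
(-1)^6*34=34
(-1)^7*47=-47
(-1)^8*32=32
chi=37


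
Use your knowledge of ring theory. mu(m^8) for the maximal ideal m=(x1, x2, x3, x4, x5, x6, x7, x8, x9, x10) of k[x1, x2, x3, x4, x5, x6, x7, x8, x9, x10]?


Graded Nakayama: mu(m^d) = dim_k (m^d/m^(d+1)) = #degree-8 monomials in 10 vars
C(n+d-1,d)=C(17,8)=24310


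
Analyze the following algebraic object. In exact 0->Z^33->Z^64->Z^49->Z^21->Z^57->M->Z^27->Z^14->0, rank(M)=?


Alt sum=0:
(-1)^0*33 + (-1)^1*64 + (-1)^2*49 + (-1)^3*21 + (-1)^4*57 + (-1)^5*? + (-1)^6*27 + (-1)^7*14=0
rank(M)=67


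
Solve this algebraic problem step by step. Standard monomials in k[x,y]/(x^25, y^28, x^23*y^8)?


k[x,y]/I, I = (x^25, y^28, x^23*y^8)
Rect: 25x28=700. Corner: (25-23)x(28-8)=40.
dim = 700-40 = 660


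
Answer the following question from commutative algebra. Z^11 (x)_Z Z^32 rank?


rank(M(x)N) = rank(M)*rank(N)
11*32 = 352


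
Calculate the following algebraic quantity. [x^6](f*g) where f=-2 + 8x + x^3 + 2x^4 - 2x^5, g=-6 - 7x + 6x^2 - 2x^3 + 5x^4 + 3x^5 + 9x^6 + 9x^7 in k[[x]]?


[x^6] = sum a_i*b_j, i+j=6
  -2*9=-18
  8*3=24
  1*-2=-2
  2*6=12
  -2*-7=14
Sum=30


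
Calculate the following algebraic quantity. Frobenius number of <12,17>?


gcd(12,17)=1 => F=ab-a-b=12*17-12-17=204-29=175


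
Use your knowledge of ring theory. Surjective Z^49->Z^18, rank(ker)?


rank(ker) = 49-18 = 31


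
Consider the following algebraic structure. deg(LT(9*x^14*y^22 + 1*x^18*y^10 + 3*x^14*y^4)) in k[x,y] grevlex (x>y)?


LT: 9*x^14*y^22
deg_x=14, deg_y=22
Total=14+22=36


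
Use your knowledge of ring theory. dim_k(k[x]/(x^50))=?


Basis: 1,x,...,x^49
dim=50


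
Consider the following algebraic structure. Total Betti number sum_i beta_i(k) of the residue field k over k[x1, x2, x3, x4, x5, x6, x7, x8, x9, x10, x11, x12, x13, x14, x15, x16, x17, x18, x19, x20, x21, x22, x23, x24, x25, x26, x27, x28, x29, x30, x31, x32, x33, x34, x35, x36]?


Koszul resolution: beta_i(k)=C(n,i), n=36
sum_i C(36,i) = 2^36 = 68719476736


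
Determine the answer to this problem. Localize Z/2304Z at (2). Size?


2-primary part: 2304=2^8*9
Size=2^8=256


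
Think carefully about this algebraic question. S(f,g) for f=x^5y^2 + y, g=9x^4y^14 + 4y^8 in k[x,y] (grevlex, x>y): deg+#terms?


LT(f)=x^5y^2, LT(g)=9x^4y^14
lcm(LM)=x^5y^14
S(f,g) (scaled by 9 to clear denominators) = 9y^12*f - x*g = 9y^13 - 4xy^8
2 terms, deg 13.
13+2=15


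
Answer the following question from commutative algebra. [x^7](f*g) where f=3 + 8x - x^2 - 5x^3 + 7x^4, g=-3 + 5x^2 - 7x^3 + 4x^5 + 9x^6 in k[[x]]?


[x^7] = sum a_i*b_j, i+j=7
  8*9=72
  -1*4=-4
  7*-7=-49
Sum=19


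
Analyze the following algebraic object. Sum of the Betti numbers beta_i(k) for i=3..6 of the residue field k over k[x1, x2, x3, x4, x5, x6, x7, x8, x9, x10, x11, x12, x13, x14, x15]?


Koszul resolution: beta_i(k)=C(n,i), n=15
C(15,3)=455, C(15,4)=1365, C(15,5)=3003, C(15,6)=5005
Sum=9828


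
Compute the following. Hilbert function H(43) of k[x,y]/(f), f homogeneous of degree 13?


H(t)=d for t>=d-1.
d=13, t=43
H(43)=13


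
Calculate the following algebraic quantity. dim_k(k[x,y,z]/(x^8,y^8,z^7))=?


Basis: x^iy^jz^k, i<8,j<8,k<7
8*8*7=448


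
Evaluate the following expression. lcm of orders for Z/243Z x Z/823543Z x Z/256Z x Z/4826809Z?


Exponent = lcm of the cyclic orders; pairwise coprime => product.
3^5*7^7*2^8*13^6=243*823543*256*4826809=247282073016765696


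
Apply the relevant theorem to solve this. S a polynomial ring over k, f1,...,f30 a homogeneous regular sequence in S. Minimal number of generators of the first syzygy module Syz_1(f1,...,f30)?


Regular sequence => Koszul complex is the minimal free resolution.
Syz_1 minimally generated by Koszul relations f_i*e_j - f_j*e_i (i<j): mu(Syz_1) = beta_2 = C(m,2) = m(m-1)/2
m=30
30*29/2 = 435


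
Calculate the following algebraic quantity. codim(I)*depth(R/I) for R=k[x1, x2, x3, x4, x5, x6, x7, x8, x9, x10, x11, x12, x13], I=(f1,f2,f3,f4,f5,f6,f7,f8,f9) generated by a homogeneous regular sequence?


codim=9, depth=dim(R/I)=13-9=4
Product=9*4=36


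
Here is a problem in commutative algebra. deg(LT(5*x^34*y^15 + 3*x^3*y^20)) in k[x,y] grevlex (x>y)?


LT: 5*x^34*y^15
deg_x=34, deg_y=15
Total=34+15=49


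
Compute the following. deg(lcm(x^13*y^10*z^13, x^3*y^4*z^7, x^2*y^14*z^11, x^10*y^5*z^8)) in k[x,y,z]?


lcm = componentwise max:
x: max(13,3,2,10)=13
y: max(10,4,14,5)=14
z: max(13,7,11,8)=13
Total=13+14+13=40


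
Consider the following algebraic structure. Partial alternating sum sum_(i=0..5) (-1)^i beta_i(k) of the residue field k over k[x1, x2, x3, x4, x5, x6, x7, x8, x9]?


Koszul resolution: beta_i(k)=C(n,i), n=9
sum_(i=0..p) (-1)^i C(n,i) = (-1)^p C(n-1,p)
(-1)^5*C(8,5) = (-1)^5*56 = -56


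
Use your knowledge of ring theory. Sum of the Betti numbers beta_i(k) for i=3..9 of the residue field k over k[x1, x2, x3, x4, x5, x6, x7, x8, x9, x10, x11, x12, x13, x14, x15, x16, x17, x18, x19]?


Koszul resolution: beta_i(k)=C(n,i), n=19
C(19,3)=969, C(19,4)=3876, C(19,5)=11628, C(19,6)=27132, C(19,7)=50388, C(19,8)=75582, C(19,9)=92378
Sum=261953


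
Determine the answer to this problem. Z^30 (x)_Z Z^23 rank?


rank(M(x)N) = rank(M)*rank(N)
30*23 = 690


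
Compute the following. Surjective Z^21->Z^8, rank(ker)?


rank(ker) = 21-8 = 13


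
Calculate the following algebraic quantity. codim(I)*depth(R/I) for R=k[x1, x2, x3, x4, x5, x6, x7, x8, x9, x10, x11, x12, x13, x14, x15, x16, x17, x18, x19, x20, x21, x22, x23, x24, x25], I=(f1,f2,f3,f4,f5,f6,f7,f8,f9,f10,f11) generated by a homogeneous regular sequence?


codim=11, depth=dim(R/I)=25-11=14
Product=11*14=154


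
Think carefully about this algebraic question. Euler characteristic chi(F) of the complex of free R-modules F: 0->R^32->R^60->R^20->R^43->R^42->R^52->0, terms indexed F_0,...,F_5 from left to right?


chi = sum (-1)^i * rank:
(-1)^0*32=32
(-1)^1*60=-60
(-1)^2*20=20
(-1)^3*43=-43
(-1)^4*42=42
(-1)^5*52=-52
chi=-61


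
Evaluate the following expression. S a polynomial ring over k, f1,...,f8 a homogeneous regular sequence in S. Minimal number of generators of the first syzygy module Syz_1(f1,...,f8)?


Regular sequence => Koszul complex is the minimal free resolution.
Syz_1 minimally generated by Koszul relations f_i*e_j - f_j*e_i (i<j): mu(Syz_1) = beta_2 = C(m,2) = m(m-1)/2
m=8
8*7/2 = 28


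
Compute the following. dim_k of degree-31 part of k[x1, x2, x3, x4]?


C(d+n-1,n-1)=C(34,3)=5984


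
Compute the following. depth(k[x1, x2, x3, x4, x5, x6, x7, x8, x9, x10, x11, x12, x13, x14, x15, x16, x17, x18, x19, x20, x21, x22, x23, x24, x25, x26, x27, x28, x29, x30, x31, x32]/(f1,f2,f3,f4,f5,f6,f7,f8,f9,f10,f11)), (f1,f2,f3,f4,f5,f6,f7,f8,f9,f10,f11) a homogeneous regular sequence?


depth(R)=32
depth(R/I)=32-11=21


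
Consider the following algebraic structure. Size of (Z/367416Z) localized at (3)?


3-primary part: 367416=3^8*56
Size=3^8=6561


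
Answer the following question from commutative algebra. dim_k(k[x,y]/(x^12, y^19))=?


Basis: x^i*y^j, i<12, j<19
12*19=228


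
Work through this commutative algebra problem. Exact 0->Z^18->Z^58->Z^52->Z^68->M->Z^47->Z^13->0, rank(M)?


Alt sum=0:
(-1)^0*18 + (-1)^1*58 + (-1)^2*52 + (-1)^3*68 + (-1)^4*? + (-1)^5*47 + (-1)^6*13=0
rank(M)=90


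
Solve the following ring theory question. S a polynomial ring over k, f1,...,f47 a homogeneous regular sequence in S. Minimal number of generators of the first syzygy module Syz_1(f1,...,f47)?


Regular sequence => Koszul complex is the minimal free resolution.
Syz_1 minimally generated by Koszul relations f_i*e_j - f_j*e_i (i<j): mu(Syz_1) = beta_2 = C(m,2) = m(m-1)/2
m=47
47*46/2 = 1081


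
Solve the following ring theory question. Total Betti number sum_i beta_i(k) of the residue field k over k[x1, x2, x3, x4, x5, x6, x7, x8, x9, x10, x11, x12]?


Koszul resolution: beta_i(k)=C(n,i), n=12
sum_i C(12,i) = 2^12 = 4096


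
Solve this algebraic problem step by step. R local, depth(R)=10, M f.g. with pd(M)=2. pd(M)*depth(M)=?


pd+depth=10
depth=10-2=8
pd*depth=2*8=16


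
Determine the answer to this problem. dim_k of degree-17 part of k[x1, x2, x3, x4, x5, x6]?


C(d+n-1,n-1)=C(22,5)=26334


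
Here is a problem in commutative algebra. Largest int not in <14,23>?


gcd(14,23)=1 => F=ab-a-b=14*23-14-23=322-37=285


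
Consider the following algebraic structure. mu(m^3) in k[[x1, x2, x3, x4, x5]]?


C(n+d-1,d)=C(7,3)=35


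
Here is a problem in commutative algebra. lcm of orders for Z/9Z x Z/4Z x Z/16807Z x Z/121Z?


Exponent = lcm of the cyclic orders; pairwise coprime => product.
3^2*2^2*7^5*11^2=9*4*16807*121=73211292


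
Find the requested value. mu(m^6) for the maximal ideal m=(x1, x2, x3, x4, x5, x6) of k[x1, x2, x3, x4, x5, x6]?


Graded Nakayama: mu(m^d) = dim_k (m^d/m^(d+1)) = #degree-6 monomials in 6 vars
C(n+d-1,d)=C(11,6)=462


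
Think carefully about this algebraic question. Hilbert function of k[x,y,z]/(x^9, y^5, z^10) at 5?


Need i<9, j<5, k<10 with i+j+k=5.
For each i, j ranges over max(0,5-i-9)..min(4,5-i):
  i=0: j in [0,4] -> 5
  i=1: j in [0,4] -> 5
  i=2: j in [0,3] -> 4
  i=3: j in [0,2] -> 3
  i=4: j in [0,1] -> 2
  i=5: j in [0,0] -> 1
H(5) = 5+5+4+3+2+1 = 20


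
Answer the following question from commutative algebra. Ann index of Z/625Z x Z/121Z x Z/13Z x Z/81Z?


Exponent = lcm of the cyclic orders; pairwise coprime => product.
5^4*11^2*13^1*3^4=625*121*13*81=79633125


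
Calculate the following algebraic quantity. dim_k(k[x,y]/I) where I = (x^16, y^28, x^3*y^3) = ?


k[x,y]/I, I = (x^16, y^28, x^3*y^3)
Rect: 16x28=448. Corner: (16-3)x(28-3)=325.
dim = 448-325 = 123


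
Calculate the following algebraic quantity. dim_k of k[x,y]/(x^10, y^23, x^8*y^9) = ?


k[x,y]/I, I = (x^10, y^23, x^8*y^9)
Rect: 10x23=230. Corner: (10-8)x(23-9)=28.
dim = 230-28 = 202


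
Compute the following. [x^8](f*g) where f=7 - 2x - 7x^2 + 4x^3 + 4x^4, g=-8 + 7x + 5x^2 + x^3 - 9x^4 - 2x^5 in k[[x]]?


[x^8] = sum a_i*b_j, i+j=8
  4*-2=-8
  4*-9=-36
Sum=-44


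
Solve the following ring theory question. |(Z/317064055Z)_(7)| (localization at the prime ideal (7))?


7-primary part: 317064055=7^8*55
Size=7^8=5764801


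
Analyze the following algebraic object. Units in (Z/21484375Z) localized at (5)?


Local ring = Z/1953125Z.
phi(1953125) = 5^8*(5-1) = 1562500


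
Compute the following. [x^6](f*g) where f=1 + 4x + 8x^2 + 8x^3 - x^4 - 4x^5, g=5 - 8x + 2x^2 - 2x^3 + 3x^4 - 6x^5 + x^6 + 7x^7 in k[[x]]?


[x^6] = sum a_i*b_j, i+j=6
  1*1=1
  4*-6=-24
  8*3=24
  8*-2=-16
  -1*2=-2
  -4*-8=32
Sum=15


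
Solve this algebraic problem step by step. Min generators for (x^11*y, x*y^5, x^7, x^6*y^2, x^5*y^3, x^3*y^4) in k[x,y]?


Remove redundant (divisible by others).
x^11*y redundant.
Min: x^7, x^6*y^2, x^5*y^3, x^3*y^4, x*y^5
Count=5


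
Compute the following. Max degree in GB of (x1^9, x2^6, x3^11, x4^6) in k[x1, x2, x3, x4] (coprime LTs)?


Pure powers, coprime LTs => already GB.
Degrees: 9, 6, 11, 6
Max=11


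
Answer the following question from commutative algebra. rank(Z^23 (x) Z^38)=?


rank(M(x)N) = rank(M)*rank(N)
23*38 = 874


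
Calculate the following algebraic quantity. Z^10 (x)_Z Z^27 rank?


rank(M(x)N) = rank(M)*rank(N)
10*27 = 270


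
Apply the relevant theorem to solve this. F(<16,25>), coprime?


gcd(16,25)=1 => F=ab-a-b=16*25-16-25=400-41=359


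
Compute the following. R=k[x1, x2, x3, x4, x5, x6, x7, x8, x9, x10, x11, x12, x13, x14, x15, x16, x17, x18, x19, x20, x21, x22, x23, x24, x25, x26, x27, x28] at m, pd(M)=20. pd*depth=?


pd+depth=28
depth=28-20=8
pd*depth=20*8=160


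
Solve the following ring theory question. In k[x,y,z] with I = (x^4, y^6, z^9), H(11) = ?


Need i<4, j<6, k<9 with i+j+k=11.
For each i, j ranges over max(0,11-i-8)..min(5,11-i):
  i=0: j in [3,5] -> 3
  i=1: j in [2,5] -> 4
  i=2: j in [1,5] -> 5
  i=3: j in [0,5] -> 6
H(11) = 3+4+5+6 = 18


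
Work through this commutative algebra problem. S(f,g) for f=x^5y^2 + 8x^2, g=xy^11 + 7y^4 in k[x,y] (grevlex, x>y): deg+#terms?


LT(f)=x^5y^2, LT(g)=xy^11
lcm(LM)=x^5y^11
S(f,g) (scaled by 1 to clear denominators) = y^9*f - x^4*g = 8x^2y^9 - 7x^4y^4
2 terms, deg 11.
11+2=13


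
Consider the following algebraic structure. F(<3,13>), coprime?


gcd(3,13)=1 => F=ab-a-b=3*13-3-13=39-16=23


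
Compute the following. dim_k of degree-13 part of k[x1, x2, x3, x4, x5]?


C(d+n-1,n-1)=C(17,4)=2380


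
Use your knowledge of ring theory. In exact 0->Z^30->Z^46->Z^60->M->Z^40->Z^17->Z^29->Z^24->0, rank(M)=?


Alt sum=0:
(-1)^0*30 + (-1)^1*46 + (-1)^2*60 + (-1)^3*? + (-1)^4*40 + (-1)^5*17 + (-1)^6*29 + (-1)^7*24=0
rank(M)=72


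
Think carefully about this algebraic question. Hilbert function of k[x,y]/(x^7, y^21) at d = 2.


k[x,y], I = (x^7, y^21), d = 2
Need i < 7 and d-i < 21.
Range: 0 <= i <= 2.
H(2) = 3


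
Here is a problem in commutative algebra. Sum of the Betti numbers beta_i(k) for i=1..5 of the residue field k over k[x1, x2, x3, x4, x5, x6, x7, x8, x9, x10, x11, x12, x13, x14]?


Koszul resolution: beta_i(k)=C(n,i), n=14
C(14,1)=14, C(14,2)=91, C(14,3)=364, C(14,4)=1001, C(14,5)=2002
Sum=3472


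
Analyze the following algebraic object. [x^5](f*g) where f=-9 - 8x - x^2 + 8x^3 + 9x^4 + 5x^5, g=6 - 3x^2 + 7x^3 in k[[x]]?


[x^5] = sum a_i*b_j, i+j=5
  -1*7=-7
  8*-3=-24
  5*6=30
Sum=-1


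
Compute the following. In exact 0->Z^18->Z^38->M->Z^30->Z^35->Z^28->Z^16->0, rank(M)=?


Alt sum=0:
(-1)^0*18 + (-1)^1*38 + (-1)^2*? + (-1)^3*30 + (-1)^4*35 + (-1)^5*28 + (-1)^6*16=0
rank(M)=27


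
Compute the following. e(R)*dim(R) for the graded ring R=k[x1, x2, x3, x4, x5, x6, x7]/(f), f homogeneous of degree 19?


e(R)=deg(f)=19, dim(R)=7-1=6
e*dim=19*6=114


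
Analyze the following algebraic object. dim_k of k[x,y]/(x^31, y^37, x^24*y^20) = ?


k[x,y]/I, I = (x^31, y^37, x^24*y^20)
Rect: 31x37=1147. Corner: (31-24)x(37-20)=119.
dim = 1147-119 = 1028


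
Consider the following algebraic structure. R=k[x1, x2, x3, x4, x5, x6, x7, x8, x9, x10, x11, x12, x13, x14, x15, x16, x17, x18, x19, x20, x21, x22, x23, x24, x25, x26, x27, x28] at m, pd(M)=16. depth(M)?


pd+depth=depth(R)=28
depth=28-16=12


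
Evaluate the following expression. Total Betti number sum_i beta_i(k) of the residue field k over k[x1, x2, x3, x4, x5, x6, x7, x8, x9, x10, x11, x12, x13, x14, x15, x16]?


Koszul resolution: beta_i(k)=C(n,i), n=16
sum_i C(16,i) = 2^16 = 65536


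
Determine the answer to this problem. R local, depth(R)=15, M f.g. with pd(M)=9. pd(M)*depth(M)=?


pd+depth=15
depth=15-9=6
pd*depth=9*6=54


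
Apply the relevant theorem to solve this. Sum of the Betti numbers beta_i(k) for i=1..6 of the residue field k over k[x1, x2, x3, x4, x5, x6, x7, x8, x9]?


Koszul resolution: beta_i(k)=C(n,i), n=9
C(9,1)=9, C(9,2)=36, C(9,3)=84, C(9,4)=126, C(9,5)=126, C(9,6)=84
Sum=465


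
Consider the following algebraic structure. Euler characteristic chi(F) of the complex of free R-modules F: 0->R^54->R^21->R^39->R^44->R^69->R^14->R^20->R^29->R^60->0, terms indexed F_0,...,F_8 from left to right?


chi = sum (-1)^i * rank:
(-1)^0*54=54
(-1)^1*21=-21
(-1)^2*39=39
(-1)^3*44=-44
(-1)^4*69=69
(-1)^5*14=-14
(-1)^6*20=20
(-1)^7*29=-29
(-1)^8*60=60
chi=134


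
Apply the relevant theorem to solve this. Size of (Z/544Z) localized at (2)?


2-primary part: 544=2^5*17
Size=2^5=32


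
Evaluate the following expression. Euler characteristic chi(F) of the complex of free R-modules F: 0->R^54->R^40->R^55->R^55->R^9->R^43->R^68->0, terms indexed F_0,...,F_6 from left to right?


chi = sum (-1)^i * rank:
(-1)^0*54=54
(-1)^1*40=-40
(-1)^2*55=55
(-1)^3*55=-55
(-1)^4*9=9
(-1)^5*43=-43
(-1)^6*68=68
chi=48


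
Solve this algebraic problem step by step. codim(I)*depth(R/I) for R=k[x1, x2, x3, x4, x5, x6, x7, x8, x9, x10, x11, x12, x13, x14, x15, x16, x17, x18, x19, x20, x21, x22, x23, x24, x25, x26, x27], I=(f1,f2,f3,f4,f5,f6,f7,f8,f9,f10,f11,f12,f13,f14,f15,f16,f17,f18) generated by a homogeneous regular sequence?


codim=18, depth=dim(R/I)=27-18=9
Product=18*9=162


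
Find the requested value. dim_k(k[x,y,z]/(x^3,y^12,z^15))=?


Basis: x^iy^jz^k, i<3,j<12,k<15
3*12*15=540


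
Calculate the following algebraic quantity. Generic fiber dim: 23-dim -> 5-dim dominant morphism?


dim(fiber)=dim(X)-dim(Y)=23-5=18


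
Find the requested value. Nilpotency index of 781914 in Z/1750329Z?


781914^k mod 1750329:
k=1: 781914
k=2: 1334025
k=3: 9261
k=4: 194481
k=5: 583443
k=6: 0
First zero at k = 6


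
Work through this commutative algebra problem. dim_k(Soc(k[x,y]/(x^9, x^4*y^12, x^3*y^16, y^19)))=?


Socle = ann(m) = span of standard monomials u with x*u, y*u in I (staircase corners).
Minimal generators: x^9, x^4*y^12, x^3*y^16, y^19
Corners: x^2y^18, x^3y^15, x^8y^11
Socle dim=3


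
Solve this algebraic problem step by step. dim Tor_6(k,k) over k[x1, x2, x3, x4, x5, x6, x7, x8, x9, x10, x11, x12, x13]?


Koszul: C(n,i)=C(13,6)=1716


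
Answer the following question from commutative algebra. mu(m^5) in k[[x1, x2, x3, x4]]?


C(n+d-1,d)=C(8,5)=56


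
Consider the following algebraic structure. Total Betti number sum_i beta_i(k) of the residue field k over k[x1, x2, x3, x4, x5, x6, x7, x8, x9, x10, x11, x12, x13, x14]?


Koszul resolution: beta_i(k)=C(n,i), n=14
sum_i C(14,i) = 2^14 = 16384


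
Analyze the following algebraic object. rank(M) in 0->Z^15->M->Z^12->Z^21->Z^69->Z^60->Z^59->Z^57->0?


Alt sum=0:
(-1)^0*15 + (-1)^1*? + (-1)^2*12 + (-1)^3*21 + (-1)^4*69 + (-1)^5*60 + (-1)^6*59 + (-1)^7*57=0
rank(M)=17


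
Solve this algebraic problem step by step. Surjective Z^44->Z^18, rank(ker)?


rank(ker) = 44-18 = 26


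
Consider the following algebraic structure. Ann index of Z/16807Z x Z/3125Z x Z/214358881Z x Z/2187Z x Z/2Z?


Exponent = lcm of the cyclic orders; pairwise coprime => product.
7^5*5^5*11^8*3^7*2^1=16807*3125*214358881*2187*2=49244811764117681250


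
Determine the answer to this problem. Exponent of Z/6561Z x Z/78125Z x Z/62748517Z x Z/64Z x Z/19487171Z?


Exponent = lcm of the cyclic orders; pairwise coprime => product.
3^8*5^7*13^7*2^6*11^7=6561*78125*62748517*64*19487171=40113661404837226635000000


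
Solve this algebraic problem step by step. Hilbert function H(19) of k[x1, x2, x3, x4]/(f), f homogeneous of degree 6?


C(22,3)-C(16,3)=1540-560=980


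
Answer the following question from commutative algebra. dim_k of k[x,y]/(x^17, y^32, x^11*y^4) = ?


k[x,y]/I, I = (x^17, y^32, x^11*y^4)
Rect: 17x32=544. Corner: (17-11)x(32-4)=168.
dim = 544-168 = 376


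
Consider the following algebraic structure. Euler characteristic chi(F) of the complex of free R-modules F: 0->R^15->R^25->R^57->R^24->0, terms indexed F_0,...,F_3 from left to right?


chi = sum (-1)^i * rank:
(-1)^0*15=15
(-1)^1*25=-25
(-1)^2*57=57
(-1)^3*24=-24
chi=23


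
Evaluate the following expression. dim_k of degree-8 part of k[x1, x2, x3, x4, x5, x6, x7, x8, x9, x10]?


C(d+n-1,n-1)=C(17,9)=24310


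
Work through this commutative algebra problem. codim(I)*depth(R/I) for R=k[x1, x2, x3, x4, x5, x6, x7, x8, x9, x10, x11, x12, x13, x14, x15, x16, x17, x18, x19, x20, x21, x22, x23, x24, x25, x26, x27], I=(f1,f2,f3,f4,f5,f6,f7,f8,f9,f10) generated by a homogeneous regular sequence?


codim=10, depth=dim(R/I)=27-10=17
Product=10*17=170


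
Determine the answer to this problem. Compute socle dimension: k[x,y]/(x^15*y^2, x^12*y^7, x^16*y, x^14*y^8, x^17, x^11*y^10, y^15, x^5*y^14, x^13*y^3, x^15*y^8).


Socle = ann(m) = span of standard monomials u with x*u, y*u in I (staircase corners).
Redundant generators: x^14*y^8, x^15*y^8
Minimal generators: x^17, x^16*y, x^15*y^2, x^13*y^3, x^12*y^7, x^11*y^10, x^5*y^14, y^15
Corners: x^4y^14, x^10y^13, x^11y^9, x^12y^6, x^14y^2, x^15y, x^16
Socle dim=7


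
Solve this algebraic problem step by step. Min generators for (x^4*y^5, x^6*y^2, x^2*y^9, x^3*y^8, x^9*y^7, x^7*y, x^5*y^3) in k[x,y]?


Remove redundant (divisible by others).
x^9*y^7 redundant.
Min: x^7*y, x^6*y^2, x^5*y^3, x^4*y^5, x^3*y^8, x^2*y^9
Count=6


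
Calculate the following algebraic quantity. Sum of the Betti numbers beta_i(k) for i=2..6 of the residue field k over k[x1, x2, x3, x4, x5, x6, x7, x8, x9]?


Koszul resolution: beta_i(k)=C(n,i), n=9
C(9,2)=36, C(9,3)=84, C(9,4)=126, C(9,5)=126, C(9,6)=84
Sum=456


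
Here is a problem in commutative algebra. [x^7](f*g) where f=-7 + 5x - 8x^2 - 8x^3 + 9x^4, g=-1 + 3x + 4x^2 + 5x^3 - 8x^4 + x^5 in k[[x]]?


[x^7] = sum a_i*b_j, i+j=7
  -8*1=-8
  -8*-8=64
  9*5=45
Sum=101


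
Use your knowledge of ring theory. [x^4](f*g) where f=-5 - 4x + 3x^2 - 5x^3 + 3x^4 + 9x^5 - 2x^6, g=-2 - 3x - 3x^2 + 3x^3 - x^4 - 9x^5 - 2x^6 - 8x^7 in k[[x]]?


[x^4] = sum a_i*b_j, i+j=4
  -5*-1=5
  -4*3=-12
  3*-3=-9
  -5*-3=15
  3*-2=-6
Sum=-7


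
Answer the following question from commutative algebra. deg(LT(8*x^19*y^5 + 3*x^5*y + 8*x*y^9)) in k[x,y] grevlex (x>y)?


LT: 8*x^19*y^5
deg_x=19, deg_y=5
Total=19+5=24


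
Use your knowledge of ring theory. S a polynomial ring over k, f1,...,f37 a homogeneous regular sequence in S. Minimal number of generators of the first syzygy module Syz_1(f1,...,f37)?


Regular sequence => Koszul complex is the minimal free resolution.
Syz_1 minimally generated by Koszul relations f_i*e_j - f_j*e_i (i<j): mu(Syz_1) = beta_2 = C(m,2) = m(m-1)/2
m=37
37*36/2 = 666


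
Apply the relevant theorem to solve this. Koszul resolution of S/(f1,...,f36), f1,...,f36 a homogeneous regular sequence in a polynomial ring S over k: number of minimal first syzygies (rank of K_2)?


Regular sequence => Koszul complex is the minimal free resolution.
Syz_1 minimally generated by Koszul relations f_i*e_j - f_j*e_i (i<j): mu(Syz_1) = beta_2 = C(m,2) = m(m-1)/2
m=36
36*35/2 = 630


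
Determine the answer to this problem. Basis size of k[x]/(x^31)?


Basis: 1,x,...,x^30
dim=31


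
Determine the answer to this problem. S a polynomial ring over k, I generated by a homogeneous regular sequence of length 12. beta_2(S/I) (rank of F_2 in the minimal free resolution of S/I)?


Regular sequence => Koszul complex is the minimal free resolution.
Syz_1 minimally generated by Koszul relations f_i*e_j - f_j*e_i (i<j): mu(Syz_1) = beta_2 = C(m,2) = m(m-1)/2
m=12
12*11/2 = 66


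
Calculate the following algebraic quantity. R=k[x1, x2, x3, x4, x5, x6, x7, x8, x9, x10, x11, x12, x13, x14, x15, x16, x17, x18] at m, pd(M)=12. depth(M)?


pd+depth=depth(R)=18
depth=18-12=6


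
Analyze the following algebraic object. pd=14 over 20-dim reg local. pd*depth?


pd+depth=20
depth=20-14=6
pd*depth=14*6=84
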